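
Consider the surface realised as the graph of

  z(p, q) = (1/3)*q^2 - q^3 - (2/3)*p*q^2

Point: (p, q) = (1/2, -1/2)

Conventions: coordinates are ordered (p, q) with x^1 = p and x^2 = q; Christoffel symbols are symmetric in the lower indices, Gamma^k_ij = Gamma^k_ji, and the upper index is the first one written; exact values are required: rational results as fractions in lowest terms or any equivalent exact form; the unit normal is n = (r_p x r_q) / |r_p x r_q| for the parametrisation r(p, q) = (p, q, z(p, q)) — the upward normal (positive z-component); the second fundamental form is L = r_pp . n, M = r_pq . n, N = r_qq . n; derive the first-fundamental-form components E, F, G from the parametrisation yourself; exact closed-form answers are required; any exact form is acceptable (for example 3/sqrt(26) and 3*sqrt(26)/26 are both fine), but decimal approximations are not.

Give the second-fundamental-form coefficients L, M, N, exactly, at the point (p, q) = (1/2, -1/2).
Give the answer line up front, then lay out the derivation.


Answer: L = 0, M = 8*sqrt(229)/229, N = 36*sqrt(229)/229

z_p = -1/6, z_q = -3/4, z_pp = 0, z_pq = 2/3, z_qq = 3
E = 37/36, F = 1/8, G = 25/16; answer radicand W^2 = 229/144
unnormalised second-form numerators: l = 0, m = 2/3, n = 3; L = l/sqrt(229/144), and similarly M = m/sqrt(W^2), N = n/sqrt(W^2)


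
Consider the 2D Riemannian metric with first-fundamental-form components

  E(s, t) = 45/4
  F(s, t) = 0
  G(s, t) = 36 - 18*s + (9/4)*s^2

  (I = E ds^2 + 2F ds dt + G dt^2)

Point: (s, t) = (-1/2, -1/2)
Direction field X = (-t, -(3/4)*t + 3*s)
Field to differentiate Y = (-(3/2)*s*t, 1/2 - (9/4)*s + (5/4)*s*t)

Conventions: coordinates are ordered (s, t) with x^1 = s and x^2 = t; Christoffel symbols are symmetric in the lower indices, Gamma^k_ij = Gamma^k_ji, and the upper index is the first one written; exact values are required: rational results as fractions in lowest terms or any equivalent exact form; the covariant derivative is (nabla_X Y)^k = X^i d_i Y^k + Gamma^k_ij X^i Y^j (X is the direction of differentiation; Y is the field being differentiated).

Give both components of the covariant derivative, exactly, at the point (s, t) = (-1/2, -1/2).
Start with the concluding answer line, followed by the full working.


Answer: (nabla_X Y)^s = -3111/1280, (nabla_X Y)^t = -601/576

E = 45/4, F = 0, G = 729/16 at the point
E_s = 0, E_t = 0, F_s = 0, F_t = 0, G_s = -81/4, G_t = 0
EG - F^2 = 32805/64;  g^inv = (64/32805) * [[729/16, 0], [0, 45/4]]
first-kind symbols [ij,l] = (1/2)(d_i g_jl + d_j g_il - d_l g_ij): [ss,s] = E_s/2 = 0, [ss,t] = F_s - E_t/2 = 0, [st,s] = E_t/2 = 0, [st,t] = G_s/2 = -81/8, [tt,s] = F_t - G_s/2 = 81/8, [tt,t] = G_t/2 = 0
Gamma^s_ij = (G*[ij,s] - F*[ij,t])/(EG - F^2), Gamma^t_ij = (E*[ij,t] - F*[ij,s])/(EG - F^2)
Gamma_sss = 0, Gamma_sst = 0, Gamma_stt = 9/10, Gamma_tss = 0, Gamma_tst = -2/9, Gamma_ttt = 0
X = (1/2, -9/8), Y = (-3/8, 31/16) at the point


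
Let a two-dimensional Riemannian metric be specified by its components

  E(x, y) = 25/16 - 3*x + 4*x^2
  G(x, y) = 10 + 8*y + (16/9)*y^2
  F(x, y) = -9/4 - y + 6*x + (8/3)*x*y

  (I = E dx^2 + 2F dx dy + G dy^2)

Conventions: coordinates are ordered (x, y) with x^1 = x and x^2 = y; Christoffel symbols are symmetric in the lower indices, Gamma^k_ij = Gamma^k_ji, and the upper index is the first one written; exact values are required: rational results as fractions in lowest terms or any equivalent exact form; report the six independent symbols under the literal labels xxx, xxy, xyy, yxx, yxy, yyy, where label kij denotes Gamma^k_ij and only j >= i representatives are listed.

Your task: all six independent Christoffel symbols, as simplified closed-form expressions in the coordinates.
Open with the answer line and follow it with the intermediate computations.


Answer: Gamma_xxx = (576*x - 216)/(576*x^2 - 432*x + 256*y^2 + 1152*y + 1521), Gamma_xxy = 0, Gamma_xyy = (384*x - 144)/(576*x^2 - 432*x + 256*y^2 + 1152*y + 1521), Gamma_yxx = (384*y + 864)/(576*x^2 - 432*x + 256*y^2 + 1152*y + 1521), Gamma_yxy = 0, Gamma_yyy = (256*y + 576)/(576*x^2 - 432*x + 256*y^2 + 1152*y + 1521)

E = 25/16 - 3*x + 4*x^2; F = -9/4 - y + 6*x + (8/3)*x*y; G = 10 + 8*y + (16/9)*y^2
Gamma^k_ij = (1/2) g^{kl} (d_i g_jl + d_j g_il - d_l g_ij), with g^inv = (1/(EG-F^2)) [[G, -F], [-F, E]]
first partials: E_x = -3 + 8*x, E_y = 0, F_x = 6 + (8/3)*y, F_y = -1 + (8/3)*x, G_x = 0, G_y = 8 + (32/9)*y
D = EG - F^2 = 169/16 + 8*y - 3*x + (16/9)*y^2 + 4*x^2
expanded: Gamma^x_xx = (G E_x - 2F F_x + F E_y)/(2D), Gamma^x_xy = (G E_y - F G_x)/(2D), Gamma^x_yy = (2G F_y - G G_x - F G_y)/(2D), Gamma^y_xx = (2E F_x - E E_y - F E_x)/(2D), Gamma^y_xy = (E G_x - F E_y)/(2D), Gamma^y_yy = (E G_y - 2F F_y + F G_x)/(2D); substitute and cancel common factors


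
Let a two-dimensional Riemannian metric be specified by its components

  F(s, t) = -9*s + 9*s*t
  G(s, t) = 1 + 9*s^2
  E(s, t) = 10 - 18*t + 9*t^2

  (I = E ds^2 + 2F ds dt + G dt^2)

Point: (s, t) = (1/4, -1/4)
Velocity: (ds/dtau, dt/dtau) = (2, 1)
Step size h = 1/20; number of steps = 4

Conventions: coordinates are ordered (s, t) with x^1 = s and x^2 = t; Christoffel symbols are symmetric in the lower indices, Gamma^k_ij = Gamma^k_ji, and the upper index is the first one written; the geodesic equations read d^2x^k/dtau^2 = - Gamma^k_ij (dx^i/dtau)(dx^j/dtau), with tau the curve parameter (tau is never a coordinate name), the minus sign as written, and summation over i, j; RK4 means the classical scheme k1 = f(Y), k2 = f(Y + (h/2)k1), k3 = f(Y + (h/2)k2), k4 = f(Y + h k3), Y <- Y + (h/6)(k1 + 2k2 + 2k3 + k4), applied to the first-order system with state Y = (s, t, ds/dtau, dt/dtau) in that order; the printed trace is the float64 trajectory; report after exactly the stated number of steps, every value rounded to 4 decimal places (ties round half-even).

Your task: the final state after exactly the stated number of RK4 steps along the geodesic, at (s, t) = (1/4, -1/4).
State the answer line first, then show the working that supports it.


Answer: s = 0.7080, t = -0.0693, ds/dtau = 2.5641, dt/dtau = 0.7713

f(Y) = (ds/dtau, dt/dtau, -Gamma^s_ij Y'^i Y'^j, -Gamma^t_ij Y'^i Y'^j) with the Gammas evaluated at the stage position; h = 0.050000; intermediate values shown to 6 dp
step 0: s = 0.2500, t = -0.2500, ds/dtau = 2.0000, dt/dtau = 1.0000
step 1:
  k1: at (s, t) = (0.250000, -0.250000), (ds/dtau, dt/dtau) = (2.000000, 1.000000); Gamma_sss = 0.000000, Gamma_sst = -0.720000, Gamma_stt = 0.000000, Gamma_tss = 0.000000, Gamma_tst = 0.144000, Gamma_ttt = 0.000000; k1 = (2.000000, 1.000000, 2.880000, -0.576000)
  k2: at (s, t) = (0.300000, -0.225000), (ds/dtau, dt/dtau) = (2.072000, 0.985600); Gamma_sss = 0.000000, Gamma_sst = -0.719853, Gamma_stt = 0.000000, Gamma_tss = 0.000000, Gamma_tst = 0.176291, Gamma_ttt = 0.000000; k2 = (2.072000, 0.985600, 2.940115, -0.720028)
  k3: at (s, t) = (0.301800, -0.225360), (ds/dtau, dt/dtau) = (2.073503, 0.981999); Gamma_sss = 0.000000, Gamma_sst = -0.719234, Gamma_stt = 0.000000, Gamma_tss = 0.000000, Gamma_tst = 0.177144, Gamma_ttt = 0.000000; k3 = (2.073503, 0.981999, 2.928977, -0.721392)
  k4: at (s, t) = (0.353675, -0.200900), (ds/dtau, dt/dtau) = (2.146449, 0.963930); Gamma_sss = 0.000000, Gamma_sst = -0.715521, Gamma_stt = 0.000000, Gamma_tss = 0.000000, Gamma_tst = 0.210727, Gamma_ttt = 0.000000; k4 = (2.146449, 0.963930, 2.960864, -0.871999)
  Y <- Y + (h/6)(k1 + 2k2 + 2k3 + k4): s = 0.3536, t = -0.2008, ds/dtau = 2.1465, dt/dtau = 0.9639
step 2:
  k1: at (s, t) = (0.353645, -0.200841), (ds/dtau, dt/dtau) = (2.146492, 0.963910); Gamma_sss = 0.000000, Gamma_sst = -0.715555, Gamma_stt = 0.000000, Gamma_tss = 0.000000, Gamma_tst = 0.210730, Gamma_ttt = 0.000000; k1 = (2.146492, 0.963910, 2.961002, -0.872010)
  k2: at (s, t) = (0.407308, -0.176743), (ds/dtau, dt/dtau) = (2.220517, 0.942109); Gamma_sss = 0.000000, Gamma_sst = -0.708141, Gamma_stt = 0.000000, Gamma_tss = 0.000000, Gamma_tst = 0.245110, Gamma_ttt = 0.000000; k2 = (2.220517, 0.942109, 2.962821, -1.025526)
  k3: at (s, t) = (0.409158, -0.177288), (ds/dtau, dt/dtau) = (2.220563, 0.938272); Gamma_sss = 0.000000, Gamma_sst = -0.707280, Gamma_stt = 0.000000, Gamma_tss = 0.000000, Gamma_tst = 0.245810, Gamma_ttt = 0.000000; k3 = (2.220563, 0.938272, 2.947223, -1.024287)
  k4: at (s, t) = (0.464674, -0.153927), (ds/dtau, dt/dtau) = (2.293853, 0.912695); Gamma_sss = 0.000000, Gamma_sst = -0.695732, Gamma_stt = 0.000000, Gamma_tss = 0.000000, Gamma_tst = 0.280163, Gamma_ttt = 0.000000; k4 = (2.293853, 0.912695, 2.913153, -1.173094)
  Y <- Y + (h/6)(k1 + 2k2 + 2k3 + k4): s = 0.4647, t = -0.1539, ds/dtau = 2.2939, dt/dtau = 0.9127
step 3:
  k1: at (s, t) = (0.464666, -0.153863), (ds/dtau, dt/dtau) = (2.293944, 0.912704); Gamma_sss = 0.000000, Gamma_sst = -0.695758, Gamma_stt = 0.000000, Gamma_tss = 0.000000, Gamma_tst = 0.280185, Gamma_ttt = 0.000000; k1 = (2.293944, 0.912704, 2.913405, -1.173243)
  k2: at (s, t) = (0.522015, -0.131045), (ds/dtau, dt/dtau) = (2.366779, 0.883372); Gamma_sss = 0.000000, Gamma_sst = -0.680175, Gamma_stt = 0.000000, Gamma_tss = 0.000000, Gamma_tst = 0.313923, Gamma_ttt = 0.000000; k2 = (2.366779, 0.883372, 2.844149, -1.312669)
  k3: at (s, t) = (0.523836, -0.131778), (ds/dtau, dt/dtau) = (2.365048, 0.879887); Gamma_sss = 0.000000, Gamma_sst = -0.679161, Gamma_stt = 0.000000, Gamma_tss = 0.000000, Gamma_tst = 0.314345, Gamma_ttt = 0.000000; k3 = (2.365048, 0.879887, 2.826631, -1.308287)
  k4: at (s, t) = (0.582919, -0.109868), (ds/dtau, dt/dtau) = (2.435276, 0.847289); Gamma_sss = 0.000000, Gamma_sst = -0.659571, Gamma_stt = 0.000000, Gamma_tss = 0.000000, Gamma_tst = 0.346416, Gamma_ttt = 0.000000; k4 = (2.435276, 0.847289, 2.721894, -1.429578)
  Y <- Y + (h/6)(k1 + 2k2 + 2k3 + k4): s = 0.5829, t = -0.1098, ds/dtau = 2.4354, dt/dtau = 0.8473
step 4:
  k1: at (s, t) = (0.582940, -0.109808), (ds/dtau, dt/dtau) = (2.435418, 0.847331); Gamma_sss = 0.000000, Gamma_sst = -0.659577, Gamma_stt = 0.000000, Gamma_tss = 0.000000, Gamma_tst = 0.346451, Gamma_ttt = 0.000000; k1 = (2.435418, 0.847331, 2.722214, -1.429876)
  k2: at (s, t) = (0.643826, -0.088625), (ds/dtau, dt/dtau) = (2.503473, 0.811584); Gamma_sss = 0.000000, Gamma_sst = -0.636352, Gamma_stt = 0.000000, Gamma_tss = 0.000000, Gamma_tst = 0.376346, Gamma_ttt = 0.000000; k2 = (2.503473, 0.811584, 2.585854, -1.529305)
  k3: at (s, t) = (0.645527, -0.089519), (ds/dtau, dt/dtau) = (2.500064, 0.809098); Gamma_sss = 0.000000, Gamma_sst = -0.635337, Gamma_stt = 0.000000, Gamma_tss = 0.000000, Gamma_tst = 0.376430, Gamma_ttt = 0.000000; k3 = (2.500064, 0.809098, 2.570316, -1.522882)
  k4: at (s, t) = (0.707943, -0.069353), (ds/dtau, dt/dtau) = (2.563934, 0.771187); Gamma_sss = 0.000000, Gamma_sst = -0.609036, Gamma_stt = 0.000000, Gamma_tss = 0.000000, Gamma_tst = 0.403200, Gamma_ttt = 0.000000; k4 = (2.563934, 0.771187, 2.408461, -1.594472)
  Y <- Y + (h/6)(k1 + 2k2 + 2k3 + k4): s = 0.7080, t = -0.0693, ds/dtau = 2.5641, dt/dtau = 0.7713


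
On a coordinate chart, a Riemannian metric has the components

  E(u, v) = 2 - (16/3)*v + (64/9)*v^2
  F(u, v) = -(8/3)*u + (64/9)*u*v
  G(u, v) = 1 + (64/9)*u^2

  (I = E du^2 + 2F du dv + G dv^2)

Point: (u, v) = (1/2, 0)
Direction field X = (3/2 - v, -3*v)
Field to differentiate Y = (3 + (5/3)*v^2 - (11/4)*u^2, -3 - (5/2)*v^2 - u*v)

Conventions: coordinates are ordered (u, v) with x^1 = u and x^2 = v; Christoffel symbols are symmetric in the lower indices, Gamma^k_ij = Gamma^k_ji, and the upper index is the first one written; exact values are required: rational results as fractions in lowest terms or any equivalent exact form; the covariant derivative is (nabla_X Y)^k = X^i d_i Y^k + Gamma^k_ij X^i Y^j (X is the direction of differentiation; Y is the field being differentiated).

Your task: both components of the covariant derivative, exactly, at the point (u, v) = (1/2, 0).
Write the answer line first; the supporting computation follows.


Answer: (nabla_X Y)^u = -129/136, (nabla_X Y)^v = -72/17

E = 2, F = -4/3, G = 25/9 at the point
E_u = 0, E_v = -16/3, F_u = -8/3, F_v = 32/9, G_u = 64/9, G_v = 0
EG - F^2 = 34/9;  g^inv = (9/34) * [[25/9, 4/3], [4/3, 2]]
first-kind symbols [ij,l] = (1/2)(d_i g_jl + d_j g_il - d_l g_ij): [uu,u] = E_u/2 = 0, [uu,v] = F_u - E_v/2 = 0, [uv,u] = E_v/2 = -8/3, [uv,v] = G_u/2 = 32/9, [vv,u] = F_v - G_u/2 = 0, [vv,v] = G_v/2 = 0
Gamma^u_ij = (G*[ij,u] - F*[ij,v])/(EG - F^2), Gamma^v_ij = (E*[ij,v] - F*[ij,u])/(EG - F^2)
Gamma_uuu = 0, Gamma_uuv = -12/17, Gamma_uvv = 0, Gamma_vuu = 0, Gamma_vuv = 16/17, Gamma_vvv = 0
X = (3/2, 0), Y = (37/16, -3) at the point


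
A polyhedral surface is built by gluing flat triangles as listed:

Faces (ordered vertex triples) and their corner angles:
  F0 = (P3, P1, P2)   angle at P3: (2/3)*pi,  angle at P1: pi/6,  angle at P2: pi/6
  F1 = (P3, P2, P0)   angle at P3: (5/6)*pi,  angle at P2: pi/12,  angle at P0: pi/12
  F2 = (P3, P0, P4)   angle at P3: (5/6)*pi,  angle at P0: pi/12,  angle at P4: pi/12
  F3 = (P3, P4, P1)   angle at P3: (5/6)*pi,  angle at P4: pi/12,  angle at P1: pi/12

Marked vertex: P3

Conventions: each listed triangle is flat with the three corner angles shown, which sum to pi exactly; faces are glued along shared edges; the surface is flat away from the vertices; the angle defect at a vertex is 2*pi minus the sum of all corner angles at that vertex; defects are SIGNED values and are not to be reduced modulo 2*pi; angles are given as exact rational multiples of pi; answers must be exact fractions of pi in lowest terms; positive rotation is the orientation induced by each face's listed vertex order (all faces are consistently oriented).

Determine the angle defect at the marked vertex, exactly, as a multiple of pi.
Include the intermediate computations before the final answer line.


Sum of corner angles at P3: (19/6)*pi
defect = 2*pi - (19/6)*pi

Answer: defect(P3) = (-7/6)*pi


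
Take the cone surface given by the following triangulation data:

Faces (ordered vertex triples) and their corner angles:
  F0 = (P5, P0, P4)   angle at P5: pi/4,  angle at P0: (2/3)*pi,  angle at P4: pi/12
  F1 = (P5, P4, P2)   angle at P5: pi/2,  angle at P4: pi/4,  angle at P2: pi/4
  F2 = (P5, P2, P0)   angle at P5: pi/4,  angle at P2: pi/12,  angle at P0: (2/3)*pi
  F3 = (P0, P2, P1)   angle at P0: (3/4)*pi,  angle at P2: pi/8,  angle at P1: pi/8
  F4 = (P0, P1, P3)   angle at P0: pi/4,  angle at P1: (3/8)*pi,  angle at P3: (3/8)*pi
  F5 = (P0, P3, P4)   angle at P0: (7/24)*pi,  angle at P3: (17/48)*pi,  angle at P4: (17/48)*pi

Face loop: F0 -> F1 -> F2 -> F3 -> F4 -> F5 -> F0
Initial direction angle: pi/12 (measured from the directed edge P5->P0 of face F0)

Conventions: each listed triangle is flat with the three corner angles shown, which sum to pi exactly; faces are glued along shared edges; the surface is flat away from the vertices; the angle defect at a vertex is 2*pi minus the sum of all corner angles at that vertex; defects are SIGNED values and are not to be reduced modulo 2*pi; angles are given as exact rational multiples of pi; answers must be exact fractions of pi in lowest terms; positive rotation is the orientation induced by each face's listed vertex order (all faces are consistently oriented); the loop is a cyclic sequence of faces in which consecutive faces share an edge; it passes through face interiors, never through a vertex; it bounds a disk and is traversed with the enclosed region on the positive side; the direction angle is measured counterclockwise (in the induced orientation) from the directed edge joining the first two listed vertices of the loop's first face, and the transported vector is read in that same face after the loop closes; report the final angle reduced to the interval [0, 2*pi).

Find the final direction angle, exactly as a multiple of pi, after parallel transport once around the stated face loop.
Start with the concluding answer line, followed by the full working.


Answer: final direction angle = (11/24)*pi

enclosed vertex P0: corner angles sum to (21/8)*pi, defect = 2*pi - (21/8)*pi = (-5/8)*pi
enclosed vertex P5: corner angles sum to pi, defect = 2*pi - pi = pi
the final direction is the initial angle plus the enclosed defects, taken mod 2*pi in the induced orientation
final angle = pi/12 + (3/8)*pi = (11/24)*pi (mod 2*pi)


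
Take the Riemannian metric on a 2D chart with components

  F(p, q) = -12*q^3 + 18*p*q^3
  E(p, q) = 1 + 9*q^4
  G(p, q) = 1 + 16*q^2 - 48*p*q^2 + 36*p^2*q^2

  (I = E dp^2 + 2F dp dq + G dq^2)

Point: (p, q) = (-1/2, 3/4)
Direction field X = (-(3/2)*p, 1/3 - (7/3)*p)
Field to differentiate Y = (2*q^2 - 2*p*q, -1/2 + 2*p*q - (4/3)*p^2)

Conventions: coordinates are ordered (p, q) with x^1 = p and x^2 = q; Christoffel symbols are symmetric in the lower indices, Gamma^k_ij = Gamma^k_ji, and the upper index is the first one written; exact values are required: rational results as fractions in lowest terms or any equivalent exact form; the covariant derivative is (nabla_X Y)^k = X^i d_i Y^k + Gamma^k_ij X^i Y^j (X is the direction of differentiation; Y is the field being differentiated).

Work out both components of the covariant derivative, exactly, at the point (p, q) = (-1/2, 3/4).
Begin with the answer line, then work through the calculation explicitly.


Answer: (nabla_X Y)^p = 396327/64328, (nabla_X Y)^q = -217171/64328

E = 985/256, F = -567/64, G = 457/16 at the point
E_p = 0, E_q = 243/16, F_p = 243/32, F_q = -567/16, G_p = -189/4, G_q = 147/2
EG - F^2 = 8041/256;  g^inv = (256/8041) * [[457/16, 567/64], [567/64, 985/256]]
first-kind symbols [ij,l] = (1/2)(d_i g_jl + d_j g_il - d_l g_ij): [pp,p] = E_p/2 = 0, [pp,q] = F_p - E_q/2 = 0, [pq,p] = E_q/2 = 243/32, [pq,q] = G_p/2 = -189/8, [qq,p] = F_q - G_p/2 = -189/16, [qq,q] = G_q/2 = 147/4
Gamma^p_ij = (G*[ij,p] - F*[ij,q])/(EG - F^2), Gamma^q_ij = (E*[ij,q] - F*[ij,p])/(EG - F^2)
Gamma_ppp = 0, Gamma_ppq = 1944/8041, Gamma_pqq = -3024/8041, Gamma_qpp = 0, Gamma_qpq = -6048/8041, Gamma_qqq = 9408/8041
X = (3/4, 3/2), Y = (15/8, -19/12) at the point


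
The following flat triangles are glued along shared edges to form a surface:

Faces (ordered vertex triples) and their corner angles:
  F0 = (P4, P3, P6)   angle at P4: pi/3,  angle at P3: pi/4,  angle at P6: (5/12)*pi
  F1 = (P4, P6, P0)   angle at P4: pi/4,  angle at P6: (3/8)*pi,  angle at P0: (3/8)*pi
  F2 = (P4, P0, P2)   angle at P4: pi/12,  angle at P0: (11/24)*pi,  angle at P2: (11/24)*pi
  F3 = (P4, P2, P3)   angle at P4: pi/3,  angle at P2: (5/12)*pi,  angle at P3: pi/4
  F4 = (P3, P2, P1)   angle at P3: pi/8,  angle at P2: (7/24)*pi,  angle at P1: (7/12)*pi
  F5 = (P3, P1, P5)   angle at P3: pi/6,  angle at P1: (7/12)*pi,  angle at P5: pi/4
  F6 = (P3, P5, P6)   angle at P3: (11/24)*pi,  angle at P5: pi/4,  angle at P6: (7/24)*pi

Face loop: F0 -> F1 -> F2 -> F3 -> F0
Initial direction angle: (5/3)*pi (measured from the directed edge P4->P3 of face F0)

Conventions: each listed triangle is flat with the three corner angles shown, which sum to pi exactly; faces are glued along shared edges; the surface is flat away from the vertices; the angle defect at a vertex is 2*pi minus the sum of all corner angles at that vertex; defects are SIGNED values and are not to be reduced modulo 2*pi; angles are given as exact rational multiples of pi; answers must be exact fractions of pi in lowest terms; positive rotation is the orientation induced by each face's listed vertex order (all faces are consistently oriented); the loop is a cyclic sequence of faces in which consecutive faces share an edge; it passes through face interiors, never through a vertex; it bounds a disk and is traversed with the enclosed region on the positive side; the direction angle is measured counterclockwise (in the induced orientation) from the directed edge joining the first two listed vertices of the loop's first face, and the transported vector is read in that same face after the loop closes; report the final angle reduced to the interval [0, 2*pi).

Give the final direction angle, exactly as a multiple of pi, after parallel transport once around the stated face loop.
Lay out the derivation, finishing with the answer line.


enclosed vertex P4: corner angles sum to pi, defect = 2*pi - pi = pi
summing the enclosed defects onto the initial angle, mod 2*pi in the induced orientation:
final angle = (5/3)*pi + pi = (2/3)*pi (mod 2*pi)

Answer: final direction angle = (2/3)*pi


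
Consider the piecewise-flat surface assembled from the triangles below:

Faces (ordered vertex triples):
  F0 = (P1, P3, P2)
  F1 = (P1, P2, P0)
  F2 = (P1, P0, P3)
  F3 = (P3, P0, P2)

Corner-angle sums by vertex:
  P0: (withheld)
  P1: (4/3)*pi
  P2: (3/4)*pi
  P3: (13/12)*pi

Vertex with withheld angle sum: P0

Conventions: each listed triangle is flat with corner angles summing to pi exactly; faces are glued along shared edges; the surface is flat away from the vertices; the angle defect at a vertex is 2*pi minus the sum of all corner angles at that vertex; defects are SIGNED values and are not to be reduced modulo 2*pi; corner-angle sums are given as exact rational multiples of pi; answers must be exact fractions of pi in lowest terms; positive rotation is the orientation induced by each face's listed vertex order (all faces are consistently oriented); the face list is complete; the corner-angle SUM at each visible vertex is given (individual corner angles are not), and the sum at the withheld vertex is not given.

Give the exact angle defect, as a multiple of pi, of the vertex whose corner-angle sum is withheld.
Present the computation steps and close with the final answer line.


V = 4, E = 6, F = 4; chi = V - E + F = 2
Gauss-Bonnet: total defect = 2*pi*chi = 4*pi; visible defects sum to (17/6)*pi

Answer: defect(P0) = (7/6)*pi


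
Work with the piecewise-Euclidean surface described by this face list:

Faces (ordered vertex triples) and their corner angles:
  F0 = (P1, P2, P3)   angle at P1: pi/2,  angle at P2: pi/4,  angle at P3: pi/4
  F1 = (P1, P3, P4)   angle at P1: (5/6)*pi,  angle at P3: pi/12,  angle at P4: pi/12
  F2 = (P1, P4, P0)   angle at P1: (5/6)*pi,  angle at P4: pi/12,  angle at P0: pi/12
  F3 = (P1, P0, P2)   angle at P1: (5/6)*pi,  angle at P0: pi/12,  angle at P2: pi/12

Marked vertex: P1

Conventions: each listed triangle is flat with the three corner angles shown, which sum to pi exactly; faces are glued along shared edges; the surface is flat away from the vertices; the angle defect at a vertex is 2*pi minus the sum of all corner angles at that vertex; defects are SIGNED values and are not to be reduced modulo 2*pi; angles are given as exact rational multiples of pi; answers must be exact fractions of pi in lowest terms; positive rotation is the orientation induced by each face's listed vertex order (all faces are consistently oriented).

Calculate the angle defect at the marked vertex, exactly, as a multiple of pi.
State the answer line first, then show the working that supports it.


Answer: defect(P1) = -pi

Sum of corner angles at P1: 3*pi
defect = 2*pi - 3*pi


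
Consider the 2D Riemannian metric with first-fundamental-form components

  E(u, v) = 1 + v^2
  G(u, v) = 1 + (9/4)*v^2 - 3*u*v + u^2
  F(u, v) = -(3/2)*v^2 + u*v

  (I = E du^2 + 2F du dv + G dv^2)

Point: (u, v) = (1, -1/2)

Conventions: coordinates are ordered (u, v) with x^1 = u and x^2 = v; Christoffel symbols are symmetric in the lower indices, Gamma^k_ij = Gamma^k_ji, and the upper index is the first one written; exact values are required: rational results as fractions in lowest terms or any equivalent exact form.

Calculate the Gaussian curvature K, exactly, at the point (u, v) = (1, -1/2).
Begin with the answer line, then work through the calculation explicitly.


Answer: K = -256/4761

E = 5/4, F = -7/8, G = 65/16, EG - F^2 = 69/16 at the point
E_u = 0, E_v = -1, F_u = -1/2, F_v = 5/2, G_u = 7/2, G_v = -21/4
E_vv = 2, F_uv = 1, G_uu = 2
Evaluate Brioschi's two determinant matrices M1, M2 and divide by (EG - F^2)^2.
M1 = [[-E_vv/2 + F_uv - G_uu/2, E_u/2, F_u - E_v/2], [F_v - G_u/2, E, F], [G_v/2, F, G]] = [[-1, 0, 0], [3/4, 5/4, -7/8], [-21/8, -7/8, 65/16]]; det M1 = -69/16
M2 = [[0, E_v/2, G_u/2], [E_v/2, E, F], [G_u/2, F, G]] = [[0, -1/2, 7/4], [-1/2, 5/4, -7/8], [7/4, -7/8, 65/16]]; det M2 = -53/16
det M1 - det M2 = -1; K = -1 / (69/16)^2 = -256/4761


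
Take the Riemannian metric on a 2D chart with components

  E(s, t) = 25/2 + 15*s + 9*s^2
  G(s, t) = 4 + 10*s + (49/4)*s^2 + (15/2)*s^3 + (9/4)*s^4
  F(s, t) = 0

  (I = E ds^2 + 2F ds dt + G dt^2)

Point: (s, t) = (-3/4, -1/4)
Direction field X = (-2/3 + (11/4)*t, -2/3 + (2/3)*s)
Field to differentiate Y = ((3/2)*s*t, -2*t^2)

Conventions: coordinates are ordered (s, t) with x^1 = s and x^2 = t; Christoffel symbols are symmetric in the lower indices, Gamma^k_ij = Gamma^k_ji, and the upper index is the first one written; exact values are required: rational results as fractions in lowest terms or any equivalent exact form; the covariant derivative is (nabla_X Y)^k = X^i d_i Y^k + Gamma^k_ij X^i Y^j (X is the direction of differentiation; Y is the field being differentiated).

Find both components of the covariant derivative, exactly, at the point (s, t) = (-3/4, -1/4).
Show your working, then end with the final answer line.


E = 101/16, F = 0, G = 961/1024 at the point
E_s = 3/2, E_t = 0, F_s = 0, F_t = 0, G_s = 31/64, G_t = 0
EG - F^2 = 97061/16384;  g^inv = (16384/97061) * [[961/1024, 0], [0, 101/16]]
first-kind symbols [ij,l] = (1/2)(d_i g_jl + d_j g_il - d_l g_ij): [ss,s] = E_s/2 = 3/4, [ss,t] = F_s - E_t/2 = 0, [st,s] = E_t/2 = 0, [st,t] = G_s/2 = 31/128, [tt,s] = F_t - G_s/2 = -31/128, [tt,t] = G_t/2 = 0
Gamma^s_ij = (G*[ij,s] - F*[ij,t])/(EG - F^2), Gamma^t_ij = (E*[ij,t] - F*[ij,s])/(EG - F^2)
Gamma_sss = 12/101, Gamma_sst = 0, Gamma_stt = -31/808, Gamma_tss = 0, Gamma_tst = 8/31, Gamma_ttt = 0
X = (-65/48, -7/6), Y = (9/32, -1/8) at the point

Answer: (nabla_X Y)^s = 68627/38784, (nabla_X Y)^t = -599/496


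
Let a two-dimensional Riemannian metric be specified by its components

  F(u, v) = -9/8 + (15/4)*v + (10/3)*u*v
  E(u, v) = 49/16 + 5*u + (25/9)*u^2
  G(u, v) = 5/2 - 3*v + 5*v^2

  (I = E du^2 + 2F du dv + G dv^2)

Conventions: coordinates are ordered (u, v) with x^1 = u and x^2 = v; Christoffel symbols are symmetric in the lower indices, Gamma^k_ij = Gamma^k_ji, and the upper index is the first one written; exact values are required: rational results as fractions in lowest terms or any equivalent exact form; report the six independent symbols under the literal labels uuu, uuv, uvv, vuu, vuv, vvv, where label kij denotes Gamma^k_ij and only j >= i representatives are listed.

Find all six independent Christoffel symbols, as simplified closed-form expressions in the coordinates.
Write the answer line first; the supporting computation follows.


Answer: Gamma_uuu = (1600*u*v^2 - 4800*u*v + 4000*u - 2160*v + 3600)/(1600*u^2*v^2 - 4800*u^2*v + 4000*u^2 - 4320*u*v + 7200*u + 720*v^2 - 432*v + 3681), Gamma_uuv = 0, Gamma_uvv = (-2880*u*v + 4800*u + 4428)/(1600*u^2*v^2 - 4800*u^2*v + 4000*u^2 - 4320*u*v + 7200*u + 720*v^2 - 432*v + 3681), Gamma_vuu = (-1200*u*v + 1800*u + 480*v + 1620)/(1600*u^2*v^2 - 4800*u^2*v + 4000*u^2 - 4320*u*v + 7200*u + 720*v^2 - 432*v + 3681), Gamma_vuv = 0, Gamma_vvv = (1600*u^2*v - 2400*u^2 - 2160*u + 720*v - 216)/(1600*u^2*v^2 - 4800*u^2*v + 4000*u^2 - 4320*u*v + 7200*u + 720*v^2 - 432*v + 3681)

E = 49/16 + 5*u + (25/9)*u^2; F = -9/8 + (15/4)*v + (10/3)*u*v; G = 5/2 - 3*v + 5*v^2
Gamma^k_ij = (1/2) g^{kl} (d_i g_jl + d_j g_il - d_l g_ij), with g^inv = (1/(EG-F^2)) [[G, -F], [-F, E]]
first partials: E_u = 5 + (50/9)*u, E_v = 0, F_u = (10/3)*v, F_v = 15/4 + (10/3)*u, G_u = 0, G_v = -3 + 10*v
D = EG - F^2 = 409/64 - (3/4)*v + (25/2)*u + (5/4)*v^2 - (15/2)*u*v + (125/18)*u^2 - (25/3)*u^2*v + (25/9)*u^2*v^2
expanded: Gamma^u_uu = (G E_u - 2F F_u + F E_v)/(2D), Gamma^u_uv = (G E_v - F G_u)/(2D), Gamma^u_vv = (2G F_v - G G_u - F G_v)/(2D), Gamma^v_uu = (2E F_u - E E_v - F E_u)/(2D), Gamma^v_uv = (E G_u - F E_v)/(2D), Gamma^v_vv = (E G_v - 2F F_v + F G_u)/(2D); substitute and cancel common factors


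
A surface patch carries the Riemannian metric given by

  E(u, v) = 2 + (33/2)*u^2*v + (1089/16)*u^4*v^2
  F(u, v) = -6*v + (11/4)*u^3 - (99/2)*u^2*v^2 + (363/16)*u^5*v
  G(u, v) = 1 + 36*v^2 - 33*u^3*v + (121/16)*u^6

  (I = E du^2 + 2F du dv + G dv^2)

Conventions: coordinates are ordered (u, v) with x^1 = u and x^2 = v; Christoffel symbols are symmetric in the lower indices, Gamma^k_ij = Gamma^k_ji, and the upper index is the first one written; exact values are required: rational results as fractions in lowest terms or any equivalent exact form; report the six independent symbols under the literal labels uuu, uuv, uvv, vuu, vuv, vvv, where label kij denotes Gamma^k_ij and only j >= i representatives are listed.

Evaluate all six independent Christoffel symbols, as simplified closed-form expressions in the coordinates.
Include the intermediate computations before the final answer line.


E = 2 + (33/2)*u^2*v + (1089/16)*u^4*v^2; F = -6*v + (11/4)*u^3 - (99/2)*u^2*v^2 + (363/16)*u^5*v; G = 1 + 36*v^2 - 33*u^3*v + (121/16)*u^6
Gamma^k_ij = (1/2) g^{kl} (d_i g_jl + d_j g_il - d_l g_ij), with g^inv = (1/(EG-F^2)) [[G, -F], [-F, E]]
first partials: E_u = 33*u*v + (1089/4)*u^3*v^2, E_v = (33/2)*u^2 + (1089/8)*u^4*v, F_u = (33/4)*u^2 - 99*u*v^2 + (1815/16)*u^4*v, F_v = -6 - 99*u^2*v + (363/16)*u^5, G_u = -99*u^2*v + (363/8)*u^5, G_v = 72*v - 33*u^3
D = EG - F^2 = 2 + 36*v^2 + (33/2)*u^2*v - 33*u^3*v + (1089/16)*u^4*v^2 + (121/16)*u^6
expanded: Gamma^u_uu = (G E_u - 2F F_u + F E_v)/(2D), Gamma^u_uv = (G E_v - F G_u)/(2D), Gamma^u_vv = (2G F_v - G G_u - F G_v)/(2D), Gamma^v_uu = (2E F_u - E E_v - F E_u)/(2D), Gamma^v_uv = (E G_u - F E_v)/(2D), Gamma^v_vv = (E G_v - 2F F_v + F G_u)/(2D); substitute and cancel common factors

Answer: Gamma_uuu = (2178*u^3*v^2 + 264*u*v)/(121*u^6 + 1089*u^4*v^2 - 528*u^3*v + 264*u^2*v + 576*v^2 + 32), Gamma_uuv = (1089*u^4*v + 132*u^2)/(121*u^6 + 1089*u^4*v^2 - 528*u^3*v + 264*u^2*v + 576*v^2 + 32), Gamma_uvv = (-792*u^2*v - 96)/(121*u^6 + 1089*u^4*v^2 - 528*u^3*v + 264*u^2*v + 576*v^2 + 32), Gamma_vuu = (726*u^4*v - 1584*u*v^2)/(121*u^6 + 1089*u^4*v^2 - 528*u^3*v + 264*u^2*v + 576*v^2 + 32), Gamma_vuv = (363*u^5 - 792*u^2*v)/(121*u^6 + 1089*u^4*v^2 - 528*u^3*v + 264*u^2*v + 576*v^2 + 32), Gamma_vvv = (-264*u^3 + 576*v)/(121*u^6 + 1089*u^4*v^2 - 528*u^3*v + 264*u^2*v + 576*v^2 + 32)


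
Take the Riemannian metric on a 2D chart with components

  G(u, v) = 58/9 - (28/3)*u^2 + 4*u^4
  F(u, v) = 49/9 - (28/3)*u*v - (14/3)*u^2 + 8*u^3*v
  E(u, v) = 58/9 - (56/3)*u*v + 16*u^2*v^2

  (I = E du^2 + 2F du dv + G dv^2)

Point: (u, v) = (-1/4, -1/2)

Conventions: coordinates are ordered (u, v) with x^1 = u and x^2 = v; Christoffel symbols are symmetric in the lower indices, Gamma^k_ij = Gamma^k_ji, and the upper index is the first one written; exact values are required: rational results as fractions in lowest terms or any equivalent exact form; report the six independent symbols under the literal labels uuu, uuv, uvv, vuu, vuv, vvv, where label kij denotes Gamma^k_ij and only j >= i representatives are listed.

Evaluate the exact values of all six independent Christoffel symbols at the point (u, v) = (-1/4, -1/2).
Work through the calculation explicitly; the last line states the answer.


E = 157/36, F = 583/144, G = 3385/576 at the point
E_u = 22/3, E_v = 11/3, F_u = 25/4, F_v = 53/24, G_u = 53/12, G_v = 0
EG - F^2 = 5321/576;  g^inv = (576/5321) * [[3385/576, -583/144], [-583/144, 157/36]]
first-kind symbols [ij,l] = (1/2)(d_i g_jl + d_j g_il - d_l g_ij): [uu,u] = E_u/2 = 11/3, [uu,v] = F_u - E_v/2 = 53/12, [uv,u] = E_v/2 = 11/6, [uv,v] = G_u/2 = 53/24, [vv,u] = F_v - G_u/2 = 0, [vv,v] = G_v/2 = 0
Gamma^u_ij = (G*[ij,u] - F*[ij,v])/(EG - F^2), Gamma^v_ij = (E*[ij,v] - F*[ij,u])/(EG - F^2)

Answer: Gamma_uuu = 2112/5321, Gamma_uuv = 1056/5321, Gamma_uvv = 0, Gamma_vuu = 2544/5321, Gamma_vuv = 1272/5321, Gamma_vvv = 0


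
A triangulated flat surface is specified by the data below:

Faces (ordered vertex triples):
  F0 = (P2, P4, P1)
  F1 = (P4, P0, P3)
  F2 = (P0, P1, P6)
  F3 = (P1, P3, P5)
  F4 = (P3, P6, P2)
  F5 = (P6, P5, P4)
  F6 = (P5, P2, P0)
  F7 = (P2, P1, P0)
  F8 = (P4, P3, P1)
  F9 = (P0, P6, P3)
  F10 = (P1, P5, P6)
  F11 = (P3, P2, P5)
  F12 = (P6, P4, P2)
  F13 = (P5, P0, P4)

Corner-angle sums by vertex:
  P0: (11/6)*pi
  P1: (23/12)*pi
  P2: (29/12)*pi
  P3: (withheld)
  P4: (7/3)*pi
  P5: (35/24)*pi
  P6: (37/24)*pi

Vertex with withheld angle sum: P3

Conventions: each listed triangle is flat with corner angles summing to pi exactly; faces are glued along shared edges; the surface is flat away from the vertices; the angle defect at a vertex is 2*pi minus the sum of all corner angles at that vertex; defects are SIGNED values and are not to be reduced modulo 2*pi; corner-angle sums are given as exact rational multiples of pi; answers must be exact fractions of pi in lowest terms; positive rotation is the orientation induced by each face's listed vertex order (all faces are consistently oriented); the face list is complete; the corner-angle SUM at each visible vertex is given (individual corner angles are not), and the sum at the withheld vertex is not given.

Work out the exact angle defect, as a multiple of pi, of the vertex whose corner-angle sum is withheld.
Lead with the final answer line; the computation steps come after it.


Answer: defect(P3) = -pi/2

V = 7, E = 21, F = 14; chi = V - E + F = 0
Gauss-Bonnet: total defect = 2*pi*chi = 0; visible defects sum to pi/2


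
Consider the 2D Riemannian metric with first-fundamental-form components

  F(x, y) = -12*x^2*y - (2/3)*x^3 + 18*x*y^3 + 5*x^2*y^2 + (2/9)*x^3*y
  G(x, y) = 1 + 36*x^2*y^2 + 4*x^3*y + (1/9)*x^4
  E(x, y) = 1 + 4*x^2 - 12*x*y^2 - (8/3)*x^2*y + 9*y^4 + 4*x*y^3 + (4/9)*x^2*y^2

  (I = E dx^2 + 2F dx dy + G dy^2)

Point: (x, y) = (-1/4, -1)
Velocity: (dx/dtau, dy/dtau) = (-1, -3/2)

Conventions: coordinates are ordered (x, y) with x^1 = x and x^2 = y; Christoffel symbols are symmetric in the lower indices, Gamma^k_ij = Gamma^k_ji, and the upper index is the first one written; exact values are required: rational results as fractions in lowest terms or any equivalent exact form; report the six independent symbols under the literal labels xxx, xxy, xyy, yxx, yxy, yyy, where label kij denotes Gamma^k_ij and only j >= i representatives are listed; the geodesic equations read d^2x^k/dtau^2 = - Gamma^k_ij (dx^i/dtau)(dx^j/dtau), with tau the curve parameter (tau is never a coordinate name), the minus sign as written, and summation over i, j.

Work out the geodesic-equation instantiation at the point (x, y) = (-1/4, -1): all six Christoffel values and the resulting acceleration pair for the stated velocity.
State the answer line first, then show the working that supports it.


Answer: Gamma_xxx = -22528/38609, Gamma_xxy = -52096/38609, Gamma_xyy = -12672/38609, Gamma_yxx = -9344/38609, Gamma_yxy = -21608/38609, Gamma_yyy = -5256/38609; accelerations (d^2x/dtau^2, d^2y/dtau^2) = (207328/38609, 85994/38609)

E = 130/9, F = 803/144, G = 7633/2304 at the point
E_x = -176/9, E_y = -407/9, F_x = -80/3, F_y = -4285/288, G_x = -2701/144, G_y = -73/16
EG - F^2 = 38609/2304;  g^inv = (2304/38609) * [[7633/2304, -803/144], [-803/144, 130/9]]
first-kind symbols [ij,l] = (1/2)(d_i g_jl + d_j g_il - d_l g_ij): [xx,x] = E_x/2 = -88/9, [xx,y] = F_x - E_y/2 = -73/18, [xy,x] = E_y/2 = -407/18, [xy,y] = G_x/2 = -2701/288, [yy,x] = F_y - G_x/2 = -11/2, [yy,y] = G_y/2 = -73/32
Gamma^x_ij = (G*[ij,x] - F*[ij,y])/(EG - F^2), Gamma^y_ij = (E*[ij,y] - F*[ij,x])/(EG - F^2)
Gamma_xxx = -22528/38609, Gamma_xxy = -52096/38609, Gamma_xyy = -12672/38609, Gamma_yxx = -9344/38609, Gamma_yxy = -21608/38609, Gamma_yyy = -5256/38609
d^2x/dtau^2 = -(Gamma_xxx*(-1)^2 + 2*Gamma_xxy*(-1)*(-3/2) + Gamma_xyy*(-3/2)^2) = 207328/38609
d^2y/dtau^2 = -(Gamma_yxx*(-1)^2 + 2*Gamma_yxy*(-1)*(-3/2) + Gamma_yyy*(-3/2)^2) = 85994/38609


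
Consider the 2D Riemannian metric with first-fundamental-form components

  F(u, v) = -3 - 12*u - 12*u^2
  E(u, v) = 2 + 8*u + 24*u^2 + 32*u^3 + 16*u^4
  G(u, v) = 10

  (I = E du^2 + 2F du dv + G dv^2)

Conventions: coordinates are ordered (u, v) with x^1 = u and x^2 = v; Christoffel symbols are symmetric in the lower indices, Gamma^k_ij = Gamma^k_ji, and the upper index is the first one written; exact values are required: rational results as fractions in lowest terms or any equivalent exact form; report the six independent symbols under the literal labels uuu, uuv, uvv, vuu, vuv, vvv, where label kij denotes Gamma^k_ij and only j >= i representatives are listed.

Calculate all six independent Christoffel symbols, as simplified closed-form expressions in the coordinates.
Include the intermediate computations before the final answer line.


E = 2 + 8*u + 24*u^2 + 32*u^3 + 16*u^4; F = -3 - 12*u - 12*u^2; G = 10
Gamma^k_ij = (1/2) g^{kl} (d_i g_jl + d_j g_il - d_l g_ij), with g^inv = (1/(EG-F^2)) [[G, -F], [-F, E]]
first partials: E_u = 8 + 48*u + 96*u^2 + 64*u^3, E_v = 0, F_u = -12 - 24*u, F_v = 0, G_u = 0, G_v = 0
D = EG - F^2 = 11 + 8*u + 24*u^2 + 32*u^3 + 16*u^4
expanded: Gamma^u_uu = (G E_u - 2F F_u + F E_v)/(2D), Gamma^u_uv = (G E_v - F G_u)/(2D), Gamma^u_vv = (2G F_v - G G_u - F G_v)/(2D), Gamma^v_uu = (2E F_u - E E_v - F E_u)/(2D), Gamma^v_uv = (E G_u - F E_v)/(2D), Gamma^v_vv = (E G_v - 2F F_v + F G_u)/(2D); substitute and cancel common factors

Answer: Gamma_uuu = (32*u^3 + 48*u^2 + 24*u + 4)/(16*u^4 + 32*u^3 + 24*u^2 + 8*u + 11), Gamma_uuv = 0, Gamma_uvv = 0, Gamma_vuu = (-24*u - 12)/(16*u^4 + 32*u^3 + 24*u^2 + 8*u + 11), Gamma_vuv = 0, Gamma_vvv = 0


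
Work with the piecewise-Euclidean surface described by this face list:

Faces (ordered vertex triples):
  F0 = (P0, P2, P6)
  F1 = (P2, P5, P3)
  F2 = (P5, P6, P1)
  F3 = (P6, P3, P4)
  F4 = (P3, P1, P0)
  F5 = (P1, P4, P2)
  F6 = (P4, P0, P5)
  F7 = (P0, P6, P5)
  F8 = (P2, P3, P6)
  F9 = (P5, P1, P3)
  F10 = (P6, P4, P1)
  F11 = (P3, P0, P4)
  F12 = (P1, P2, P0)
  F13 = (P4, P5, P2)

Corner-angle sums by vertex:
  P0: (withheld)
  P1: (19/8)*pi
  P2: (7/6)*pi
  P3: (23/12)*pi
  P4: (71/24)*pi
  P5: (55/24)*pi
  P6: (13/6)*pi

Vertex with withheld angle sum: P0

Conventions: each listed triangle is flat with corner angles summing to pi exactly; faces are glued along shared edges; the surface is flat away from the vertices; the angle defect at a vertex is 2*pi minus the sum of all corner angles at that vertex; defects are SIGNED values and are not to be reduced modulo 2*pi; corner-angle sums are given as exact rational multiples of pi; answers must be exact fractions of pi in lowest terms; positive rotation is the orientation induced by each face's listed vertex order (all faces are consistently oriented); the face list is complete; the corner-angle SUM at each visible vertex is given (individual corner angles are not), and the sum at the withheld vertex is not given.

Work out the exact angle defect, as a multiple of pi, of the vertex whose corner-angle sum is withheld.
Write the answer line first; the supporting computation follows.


Answer: defect(P0) = (7/8)*pi

V = 7, E = 21, F = 14; chi = V - E + F = 0
Gauss-Bonnet: total defect = 2*pi*chi = 0; visible defects sum to (-7/8)*pi


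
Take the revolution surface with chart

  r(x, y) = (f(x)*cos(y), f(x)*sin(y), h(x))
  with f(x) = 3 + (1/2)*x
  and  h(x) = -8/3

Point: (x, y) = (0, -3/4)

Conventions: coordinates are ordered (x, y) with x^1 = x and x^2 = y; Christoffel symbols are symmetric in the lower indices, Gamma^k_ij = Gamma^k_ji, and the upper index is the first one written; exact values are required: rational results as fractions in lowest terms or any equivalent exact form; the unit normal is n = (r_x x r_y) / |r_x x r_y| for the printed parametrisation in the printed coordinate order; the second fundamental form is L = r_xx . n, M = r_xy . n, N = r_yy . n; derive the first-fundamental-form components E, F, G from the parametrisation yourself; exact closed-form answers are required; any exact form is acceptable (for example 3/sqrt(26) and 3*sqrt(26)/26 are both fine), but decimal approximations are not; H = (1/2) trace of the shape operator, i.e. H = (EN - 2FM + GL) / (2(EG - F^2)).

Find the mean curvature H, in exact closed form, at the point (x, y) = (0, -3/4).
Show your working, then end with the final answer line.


f = 3, f' = 1/2, f'' = 0, h' = 0, h'' = 0
E = 1/4, F = 0, G = 9; answer radicand W^2 = 1/4
unnormalised second-form numerators: l = 0, m = 0, n = 0; L = l/sqrt(1/4), and similarly M = m/sqrt(W^2), N = n/sqrt(W^2)
H = (E*n - 2*F*m + G*l) / (2*(EG - F^2)*sqrt(W^2)); E*n - 2*F*m + G*l = 0, EG - F^2 = 9/4, so H = (0)/sqrt(1/4)

Answer: H = 0
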